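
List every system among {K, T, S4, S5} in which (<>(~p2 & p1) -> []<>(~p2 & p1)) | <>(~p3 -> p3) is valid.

S5

S4-tableau for the negation ~((<>(~p2 & p1) -> []<>(~p2 & p1)) | <>(~p3 -> p3)):
1. ~((<>(~p2 & p1) -> []<>(~p2 & p1)) | <>(~p3 -> p3)), 0
2. ~(<>(~p2 & p1) -> []<>(~p2 & p1)), 0
3. ~<>(~p3 -> p3), 0
4. <>(~p2 & p1), 0
5. ~[]<>(~p2 & p1), 0
6. ~(~p3 -> p3), 0
7. ~p3, 0
8. ~p2 & p1, 1
9. ~p2, 1
10. p1, 1
11. ~(~p3 -> p3), 1
12. ~p3, 1
13. ~<>(~p2 & p1), 2
14. ~(~p3 -> p3), 2
15. ~p3, 2
16. ~(~p2 & p1), 2
17. ~p1, 2
Accessibility: 0R0, 0R1, 0R2, 1R1, 2R2
Complete open branch: countermodel on an S4-frame, so not valid in S4, nor in K, T (the same frame is also a K-frame and a T-frame).
S5-tableau for the negation ~((<>(~p2 & p1) -> []<>(~p2 & p1)) | <>(~p3 -> p3)):
1. ~((<>(~p2 & p1) -> []<>(~p2 & p1)) | <>(~p3 -> p3)), 0
2. ~(<>(~p2 & p1) -> []<>(~p2 & p1)), 0
3. ~<>(~p3 -> p3), 0
4. <>(~p2 & p1), 0
5. ~[]<>(~p2 & p1), 0
6. ~(~p3 -> p3), 0
7. ~p3, 0
8. ~p2 & p1, 1
9. ~p2, 1
10. p1, 1
11. ~(~p3 -> p3), 1
12. ~p3, 1
13. ~<>(~p2 & p1), 2
14. ~(~p3 -> p3), 2
15. ~p3, 2
16. ~(~p2 & p1), 0
17. ~(~p2 & p1), 1
18. ~(~p2 & p1), 2
19. ~p1, 0
20. ~p1, 1
Accessibility: 0R0, 0R1, 0R2, 1R0, 1R1, 1R2, 2R0, 2R1, 2R2
Branch closes: p1 and ~p1 both at 1.
Every branch closes (one shown): valid in S5.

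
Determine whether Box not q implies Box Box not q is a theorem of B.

No, not valid

Tableau for the negation not (Box not q implies Box Box not q):
1. not (Box not q implies Box Box not q), 0
2. Box not q, 0
3. not Box Box not q, 0
4. not q, 0
5. not Box not q, 1
6. not q, 1
7. q, 2
Accessibility: 0R0, 0R1, 1R0, 1R1, 1R2, 2R1, 2R2
The negation has an open branch (countermodel exists).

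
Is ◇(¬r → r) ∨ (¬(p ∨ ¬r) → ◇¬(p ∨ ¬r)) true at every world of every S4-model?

Tableau for the negation ¬(◇(¬r → r) ∨ (¬(p ∨ ¬r) → ◇¬(p ∨ ¬r))):
1. ¬(◇(¬r → r) ∨ (¬(p ∨ ¬r) → ◇¬(p ∨ ¬r))), w0
2. ¬◇(¬r → r), w0   [¬∨-rule on 1]
3. ¬(¬(p ∨ ¬r) → ◇¬(p ∨ ¬r)), w0   [¬∨-rule on 1]
4. ¬(p ∨ ¬r), w0   [¬→-rule on 3]
5. ¬◇¬(p ∨ ¬r), w0   [¬→-rule on 3]
6. ¬p, w0   [¬∨-rule on 4]
7. r, w0   [¬∨-rule on 4]
8. ¬(¬r → r), w0   [¬◇-rule on 2 via w0Rw0]
9. ¬r, w0   [¬→-rule on 8]
Accessibility: w0Rw0
Branch closes: r and ¬r both at w0.
All branches of the negation close; one closing branch shown above.

Yes, valid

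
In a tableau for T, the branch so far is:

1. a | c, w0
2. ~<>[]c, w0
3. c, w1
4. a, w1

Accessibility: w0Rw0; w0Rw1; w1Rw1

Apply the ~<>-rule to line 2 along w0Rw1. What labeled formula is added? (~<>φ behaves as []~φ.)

~[]c, w1

~<>φ behaves as []~φ: propagate the negated body to each accessible world.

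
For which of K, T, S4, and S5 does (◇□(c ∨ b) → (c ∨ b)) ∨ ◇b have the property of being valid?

S5

S4-tableau for the negation ¬((◇□(c ∨ b) → (c ∨ b)) ∨ ◇b):
1. ¬((◇□(c ∨ b) → (c ∨ b)) ∨ ◇b), u
2. ¬(◇□(c ∨ b) → (c ∨ b)), u   [¬∨-rule on 1]
3. ¬◇b, u   [¬∨-rule on 1]
4. ◇□(c ∨ b), u   [¬→-rule on 2]
5. ¬(c ∨ b), u   [¬→-rule on 2]
6. ¬c, u   [¬∨-rule on 5]
7. ¬b, u   [¬∨-rule on 5]
8. □(c ∨ b), v   [◇-rule on 4: fresh world v, uRv]
9. ¬b, v   [¬◇-rule on 3 via uRv]
10. c ∨ b, v   [□-rule on 8 via vRv]
11. c, v   [∨-rule on 10 (branches; this branch)]
Accessibility: uRu, uRv, vRv
Complete open branch: countermodel on an S4-frame, so not valid in S4, nor in K, T (the same frame is also a K-frame and a T-frame).
S5-tableau for the negation ¬((◇□(c ∨ b) → (c ∨ b)) ∨ ◇b):
1. ¬((◇□(c ∨ b) → (c ∨ b)) ∨ ◇b), u
2. ¬(◇□(c ∨ b) → (c ∨ b)), u   [¬∨-rule on 1]
3. ¬◇b, u   [¬∨-rule on 1]
4. ◇□(c ∨ b), u   [¬→-rule on 2]
5. ¬(c ∨ b), u   [¬→-rule on 2]
6. ¬c, u   [¬∨-rule on 5]
7. ¬b, u   [¬∨-rule on 5]
8. □(c ∨ b), v   [◇-rule on 4: fresh world v, uRv]
9. ¬b, v   [¬◇-rule on 3 via uRv]
10. c ∨ b, u   [□-rule on 8 via vRu]
11. c ∨ b, v   [□-rule on 8 via vRv]
12. b, u   [∨-rule on 10 (branches; this branch)]
Accessibility: uRu, uRv, vRu, vRv
Branch closes: b and ¬b both at u.
Every branch closes (one shown): valid in S5.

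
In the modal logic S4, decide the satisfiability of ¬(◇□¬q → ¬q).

1. ¬(◇□¬q → ¬q), 0
2. ◇□¬q, 0   [¬→-rule on 1]
3. q, 0   [¬→-rule on 1]
4. □¬q, 1   [◇-rule on 2: fresh world 1, 0R1]
5. ¬q, 1   [□-rule on 4 via 1R1]
Accessibility: 0R0, 0R1, 1R1

Satisfiable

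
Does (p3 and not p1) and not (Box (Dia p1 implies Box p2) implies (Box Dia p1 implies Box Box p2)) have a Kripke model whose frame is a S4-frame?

1. (p3 and not p1) and not (Box (Dia p1 implies Box p2) implies (Box Dia p1 implies Box Box p2)), u
2. p3 and not p1, u
3. not (Box (Dia p1 implies Box p2) implies (Box Dia p1 implies Box Box p2)), u
4. p3, u
5. not p1, u
6. Box (Dia p1 implies Box p2), u
7. not (Box Dia p1 implies Box Box p2), u
8. Box Dia p1, u
9. not Box Box p2, u
10. Dia p1 implies Box p2, u
11. Dia p1, u
12. Box p2, u
13. p2, u
14. not Box p2, v
15. Dia p1 implies Box p2, v
16. Dia p1, v
17. p2, v
18. not Dia p1, v
19. not p1, v
20. p1, w
21. Dia p1 implies Box p2, w
22. Dia p1, w
23. p2, w
24. Box p2, w
25. not p2, x
26. Dia p1 implies Box p2, x
27. Dia p1, x
28. p2, x
Accessibility: uRu, uRv, uRw, uRx, vRv, vRx, wRw, xRx
Branch closes: p2 and not p2 both at x.
All branches of the tableau close; one closing branch shown above.

No, unsatisfiable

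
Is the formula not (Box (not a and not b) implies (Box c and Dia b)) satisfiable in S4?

Yes, satisfiable

1. not (Box (not a and not b) implies (Box c and Dia b)), w0
2. Box (not a and not b), w0
3. not (Box c and Dia b), w0
4. not a and not b, w0
5. not a, w0
6. not b, w0
7. not Dia b, w0
Accessibility: w0Rw0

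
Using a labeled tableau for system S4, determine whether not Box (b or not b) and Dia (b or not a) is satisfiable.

1. not Box (b or not b) and Dia (b or not a), u
2. not Box (b or not b), u   [and-rule on 1]
3. Dia (b or not a), u   [and-rule on 1]
4. not (b or not b), v   [neg-Box-rule on 2: fresh world v, uRv]
5. not b, v   [neg-or-rule on 4]
6. b, v   [neg-or-rule on 4]
Accessibility: uRu, uRv, vRv
Branch closes: b and not b both at v.
(One branch shown.) All branches close.

Unsatisfiable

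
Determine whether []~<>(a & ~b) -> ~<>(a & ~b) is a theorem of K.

Tableau for the negation ~([]~<>(a & ~b) -> ~<>(a & ~b)):
1. ~([]~<>(a & ~b) -> ~<>(a & ~b)), w0
2. []~<>(a & ~b), w0   [~->-rule on 1]
3. <>(a & ~b), w0   [~->-rule on 1]
4. a & ~b, w1   [<>-rule on 3: fresh world w1, w0Rw1]
5. a, w1   [&-rule on 4]
6. ~b, w1   [&-rule on 4]
7. ~<>(a & ~b), w1   [[]-rule on 2 via w0Rw1]
Accessibility: w0Rw1
The negation has an open branch (countermodel exists).

Invalid (countermodel exists)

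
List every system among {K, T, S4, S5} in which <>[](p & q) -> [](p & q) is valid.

S4-tableau for the negation ~(<>[](p & q) -> [](p & q)):
1. ~(<>[](p & q) -> [](p & q)), u
2. <>[](p & q), u
3. ~[](p & q), u
4. [](p & q), v
5. p & q, v
6. p, v
7. q, v
8. ~(p & q), w
9. ~q, w
Accessibility: uRu, uRv, uRw, vRv, wRw
Complete open branch: countermodel on an S4-frame, so not valid in S4, nor in K, T (the same frame is also a K-frame and a T-frame).
S5-tableau for the negation ~(<>[](p & q) -> [](p & q)):
1. ~(<>[](p & q) -> [](p & q)), u
2. <>[](p & q), u
3. ~[](p & q), u
4. [](p & q), v
5. p & q, u
6. p, u
7. q, u
8. p & q, v
9. p, v
10. q, v
11. ~(p & q), w
12. p & q, w
13. p, w
14. q, w
15. ~q, w
Accessibility: uRu, uRv, uRw, vRu, vRv, vRw, wRu, wRv, wRw
Branch closes: q and ~q both at w.
Every branch closes (one shown): valid in S5.

S5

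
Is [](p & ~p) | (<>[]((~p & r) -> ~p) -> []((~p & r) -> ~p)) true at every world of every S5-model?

Tableau for the negation ~([](p & ~p) | (<>[]((~p & r) -> ~p) -> []((~p & r) -> ~p))):
1. ~([](p & ~p) | (<>[]((~p & r) -> ~p) -> []((~p & r) -> ~p))), w0
2. ~[](p & ~p), w0   [~|-rule on 1]
3. ~(<>[]((~p & r) -> ~p) -> []((~p & r) -> ~p)), w0   [~|-rule on 1]
4. <>[]((~p & r) -> ~p), w0   [~->-rule on 3]
5. ~[]((~p & r) -> ~p), w0   [~->-rule on 3]
6. ~(p & ~p), w1   [~[]-rule on 2: fresh world w1, w0Rw1]
7. p, w1   [~&-rule on 6 (branches; this branch)]
8. []((~p & r) -> ~p), w2   [<>-rule on 4: fresh world w2, w0Rw2]
9. (~p & r) -> ~p, w0   [[]-rule on 8 via w2Rw0]
10. (~p & r) -> ~p, w1   [[]-rule on 8 via w2Rw1]
11. (~p & r) -> ~p, w2   [[]-rule on 8 via w2Rw2]
12. ~(~p & r), w0   [->-rule on 9 (branches; this branch)]
13. ~(~p & r), w1   [->-rule on 10 (branches; this branch)]
14. ~(~p & r), w2   [->-rule on 11 (branches; this branch)]
15. ~r, w0   [~&-rule on 12 (branches; this branch)]
16. ~r, w1   [~&-rule on 13 (branches; this branch)]
17. ~r, w2   [~&-rule on 14 (branches; this branch)]
18. ~((~p & r) -> ~p), w3   [~[]-rule on 5: fresh world w3, w0Rw3]
19. ~p & r, w3   [~->-rule on 18]
20. p, w3   [~->-rule on 18]
21. ~p, w3   [&-rule on 19]
22. r, w3   [&-rule on 19]
Accessibility: w0Rw0, w0Rw1, w0Rw2, w0Rw3, w1Rw0, w1Rw1, w1Rw2, w1Rw3, w2Rw0, w2Rw1, w2Rw2, w2Rw3, w3Rw0, w3Rw1, w3Rw2, w3Rw3
Branch closes: p and ~p both at w3.
All branches of the negation close; one closing branch shown above.

Valid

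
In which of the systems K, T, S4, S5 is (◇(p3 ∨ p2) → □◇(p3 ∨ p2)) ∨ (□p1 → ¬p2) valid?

S5

S5-tableau for the negation ¬((◇(p3 ∨ p2) → □◇(p3 ∨ p2)) ∨ (□p1 → ¬p2)):
1. ¬((◇(p3 ∨ p2) → □◇(p3 ∨ p2)) ∨ (□p1 → ¬p2)), u
2. ¬(◇(p3 ∨ p2) → □◇(p3 ∨ p2)), u
3. ¬(□p1 → ¬p2), u
4. ◇(p3 ∨ p2), u
5. ¬□◇(p3 ∨ p2), u
6. □p1, u
7. p2, u
8. p1, u
9. p3 ∨ p2, v
10. p1, v
11. p2, v
12. ¬◇(p3 ∨ p2), w
13. p1, w
14. ¬(p3 ∨ p2), u
15. ¬p3, u
16. ¬p2, u
Accessibility: uRu, uRv, uRw, vRu, vRv, vRw, wRu, wRv, wRw
Branch closes: p2 and ¬p2 both at u.
Every branch closes (one shown): valid in S5.
S4-tableau for the negation ¬((◇(p3 ∨ p2) → □◇(p3 ∨ p2)) ∨ (□p1 → ¬p2)):
1. ¬((◇(p3 ∨ p2) → □◇(p3 ∨ p2)) ∨ (□p1 → ¬p2)), u
2. ¬(◇(p3 ∨ p2) → □◇(p3 ∨ p2)), u
3. ¬(□p1 → ¬p2), u
4. ◇(p3 ∨ p2), u
5. ¬□◇(p3 ∨ p2), u
6. □p1, u
7. p2, u
8. p1, u
9. p3 ∨ p2, v
10. p1, v
11. p2, v
12. ¬◇(p3 ∨ p2), w
13. p1, w
14. ¬(p3 ∨ p2), w
15. ¬p3, w
16. ¬p2, w
Accessibility: uRu, uRv, uRw, vRv, wRw
Complete open branch: countermodel on an S4-frame, so not valid in S4, nor in K, T (the same frame is also a K-frame and a T-frame).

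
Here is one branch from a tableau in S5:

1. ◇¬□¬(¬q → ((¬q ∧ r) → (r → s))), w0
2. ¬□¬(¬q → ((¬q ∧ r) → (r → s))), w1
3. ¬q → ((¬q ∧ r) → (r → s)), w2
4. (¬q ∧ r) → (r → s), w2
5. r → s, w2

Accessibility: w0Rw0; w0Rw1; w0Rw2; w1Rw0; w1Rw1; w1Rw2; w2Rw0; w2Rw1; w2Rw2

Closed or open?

Not closed

No world carries both an atom and its negation.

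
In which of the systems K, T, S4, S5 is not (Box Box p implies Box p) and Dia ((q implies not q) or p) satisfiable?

K

T-tableau for the formula:
1. not (Box Box p implies Box p) and Dia ((q implies not q) or p), 0
2. not (Box Box p implies Box p), 0
3. Dia ((q implies not q) or p), 0
4. Box Box p, 0
5. not Box p, 0
6. Box p, 0
7. p, 0
8. (q implies not q) or p, 1
9. Box p, 1
10. p, 1
11. q implies not q, 1
12. not q, 1
13. not p, 2
14. Box p, 2
15. p, 2
Accessibility: 0R0, 0R1, 0R2, 1R1, 2R2
Branch closes: p and not p both at 2.
Every branch closes (one shown): unsatisfiable in T, hence also in S4, S5 (every S4/S5-frame is a T-frame).
K-tableau for the formula:
1. not (Box Box p implies Box p) and Dia ((q implies not q) or p), 0
2. not (Box Box p implies Box p), 0
3. Dia ((q implies not q) or p), 0
4. Box Box p, 0
5. not Box p, 0
6. (q implies not q) or p, 1
7. Box p, 1
8. p, 1
9. not p, 2
10. Box p, 2
Accessibility: 0R1, 0R2
Complete open branch: satisfiable in K.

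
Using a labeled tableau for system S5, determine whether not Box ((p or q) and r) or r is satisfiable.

1. not Box ((p or q) and r) or r, w0
2. r, w0
Accessibility: w0Rw0

Yes, satisfiable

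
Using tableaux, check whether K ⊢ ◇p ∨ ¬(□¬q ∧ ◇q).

Tableau for the negation ¬(◇p ∨ ¬(□¬q ∧ ◇q)):
1. ¬(◇p ∨ ¬(□¬q ∧ ◇q)), u
2. ¬◇p, u   [¬∨-rule on 1]
3. □¬q ∧ ◇q, u   [¬∨-rule on 1]
4. □¬q, u   [∧-rule on 3]
5. ◇q, u   [∧-rule on 3]
6. q, v   [◇-rule on 5: fresh world v, uRv]
7. ¬p, v   [¬◇-rule on 2 via uRv]
8. ¬q, v   [□-rule on 4 via uRv]
Accessibility: uRv
Branch closes: q and ¬q both at v.
Every branch of the negation's tableau closes; the branch above is one of them.

Yes, valid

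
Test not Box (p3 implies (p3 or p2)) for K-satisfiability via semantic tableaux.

Unsatisfiable

1. not Box (p3 implies (p3 or p2)), 0
2. not (p3 implies (p3 or p2)), 1
3. p3, 1
4. not (p3 or p2), 1
5. not p3, 1
6. not p2, 1
Accessibility: 0R1
Branch closes: p3 and not p3 both at 1.
(One branch shown.) All branches close.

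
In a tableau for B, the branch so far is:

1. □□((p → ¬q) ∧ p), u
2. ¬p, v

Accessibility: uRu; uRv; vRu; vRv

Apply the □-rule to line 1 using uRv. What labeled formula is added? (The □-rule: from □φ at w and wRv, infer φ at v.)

□((p → ¬q) ∧ p), v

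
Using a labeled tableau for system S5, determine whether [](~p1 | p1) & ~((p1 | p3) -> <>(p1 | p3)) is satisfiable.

Unsatisfiable (every branch closes)

1. [](~p1 | p1) & ~((p1 | p3) -> <>(p1 | p3)), 0
2. [](~p1 | p1), 0
3. ~((p1 | p3) -> <>(p1 | p3)), 0
4. p1 | p3, 0
5. ~<>(p1 | p3), 0
6. ~p1 | p1, 0
7. ~(p1 | p3), 0
8. ~p1, 0
9. ~p3, 0
10. p3, 0
Accessibility: 0R0
Branch closes: p3 and ~p3 both at 0.
Every branch closes; the branch above is one of them.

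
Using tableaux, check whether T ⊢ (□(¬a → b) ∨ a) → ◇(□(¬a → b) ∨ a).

Tableau for the negation ¬((□(¬a → b) ∨ a) → ◇(□(¬a → b) ∨ a)):
1. ¬((□(¬a → b) ∨ a) → ◇(□(¬a → b) ∨ a)), u
2. □(¬a → b) ∨ a, u
3. ¬◇(□(¬a → b) ∨ a), u
4. ¬(□(¬a → b) ∨ a), u
5. ¬□(¬a → b), u
6. ¬a, u
7. □(¬a → b), u
8. ¬a → b, u
9. b, u
10. ¬(¬a → b), v
11. ¬a, v
12. ¬b, v
13. ¬(□(¬a → b) ∨ a), v
14. ¬□(¬a → b), v
15. ¬a → b, v
16. b, v
Accessibility: uRu, uRv, vRv
Branch closes: b and ¬b both at v.
All branches of the negation close; one closing branch shown above.

Valid in T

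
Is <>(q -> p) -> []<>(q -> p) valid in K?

Invalid (countermodel exists)

Tableau for the negation ~(<>(q -> p) -> []<>(q -> p)):
1. ~(<>(q -> p) -> []<>(q -> p)), 0
2. <>(q -> p), 0   [~->-rule on 1]
3. ~[]<>(q -> p), 0   [~->-rule on 1]
4. q -> p, 1   [<>-rule on 2: fresh world 1, 0R1]
5. p, 1   [->-rule on 4 (branches; this branch)]
6. ~<>(q -> p), 2   [~[]-rule on 3: fresh world 2, 0R2]
Accessibility: 0R1, 0R2
The negation has an open branch (countermodel exists).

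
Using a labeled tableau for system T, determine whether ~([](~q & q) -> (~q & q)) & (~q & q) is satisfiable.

Unsatisfiable (every branch closes)

1. ~([](~q & q) -> (~q & q)) & (~q & q), u
2. ~([](~q & q) -> (~q & q)), u
3. ~q & q, u
4. [](~q & q), u
5. ~(~q & q), u
6. ~q, u
7. q, u
Accessibility: uRu
Branch closes: q and ~q both at u.
All branches of the tableau close; one closing branch shown above.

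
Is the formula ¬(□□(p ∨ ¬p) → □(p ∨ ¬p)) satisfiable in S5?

Unsatisfiable

1. ¬(□□(p ∨ ¬p) → □(p ∨ ¬p)), 0
2. □□(p ∨ ¬p), 0
3. ¬□(p ∨ ¬p), 0
4. □(p ∨ ¬p), 0
5. p ∨ ¬p, 0
6. ¬p, 0
7. ¬(p ∨ ¬p), 1
8. ¬p, 1
9. p, 1
Accessibility: 0R0, 0R1, 1R0, 1R1
Branch closes: p and ¬p both at 1.
(One branch shown.) All branches close.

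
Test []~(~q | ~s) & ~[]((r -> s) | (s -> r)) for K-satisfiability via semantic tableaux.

1. []~(~q | ~s) & ~[]((r -> s) | (s -> r)), w0
2. []~(~q | ~s), w0
3. ~[]((r -> s) | (s -> r)), w0
4. ~((r -> s) | (s -> r)), w1
5. ~(r -> s), w1
6. ~(s -> r), w1
7. r, w1
8. ~s, w1
9. s, w1
10. ~r, w1
Accessibility: w0Rw1
Branch closes: s and ~s both at w1.
Every branch closes; the branch above is one of them.

No, unsatisfiable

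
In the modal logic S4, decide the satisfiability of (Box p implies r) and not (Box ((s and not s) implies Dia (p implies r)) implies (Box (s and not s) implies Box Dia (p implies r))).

Unsatisfiable

1. (Box p implies r) and not (Box ((s and not s) implies Dia (p implies r)) implies (Box (s and not s) implies Box Dia (p implies r))), w0
2. Box p implies r, w0   [and-rule on 1]
3. not (Box ((s and not s) implies Dia (p implies r)) implies (Box (s and not s) implies Box Dia (p implies r))), w0   [and-rule on 1]
4. Box ((s and not s) implies Dia (p implies r)), w0   [neg-implies-rule on 3]
5. not (Box (s and not s) implies Box Dia (p implies r)), w0   [neg-implies-rule on 3]
6. Box (s and not s), w0   [neg-implies-rule on 5]
7. not Box Dia (p implies r), w0   [neg-implies-rule on 5]
8. (s and not s) implies Dia (p implies r), w0   [Box-rule on 4 via w0Rw0]
9. s and not s, w0   [Box-rule on 6 via w0Rw0]
10. s, w0   [and-rule on 9]
11. not s, w0   [and-rule on 9]
Accessibility: w0Rw0
Branch closes: s and not s both at w0.
Every branch closes; the branch above is one of them.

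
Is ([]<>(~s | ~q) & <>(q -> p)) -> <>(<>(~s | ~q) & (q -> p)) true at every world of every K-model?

Valid in K

Tableau for the negation ~(([]<>(~s | ~q) & <>(q -> p)) -> <>(<>(~s | ~q) & (q -> p))):
1. ~(([]<>(~s | ~q) & <>(q -> p)) -> <>(<>(~s | ~q) & (q -> p))), 0
2. []<>(~s | ~q) & <>(q -> p), 0
3. ~<>(<>(~s | ~q) & (q -> p)), 0
4. []<>(~s | ~q), 0
5. <>(q -> p), 0
6. q -> p, 1
7. ~(<>(~s | ~q) & (q -> p)), 1
8. <>(~s | ~q), 1
9. p, 1
10. ~<>(~s | ~q), 1
11. ~s | ~q, 2
12. ~(~s | ~q), 2
13. s, 2
14. q, 2
15. ~q, 2
Accessibility: 0R1, 1R2
Branch closes: q and ~q both at 2.
All branches of the negation close; one closing branch shown above.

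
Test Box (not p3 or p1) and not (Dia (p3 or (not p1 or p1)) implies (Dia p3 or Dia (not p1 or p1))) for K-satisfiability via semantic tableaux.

1. Box (not p3 or p1) and not (Dia (p3 or (not p1 or p1)) implies (Dia p3 or Dia (not p1 or p1))), w0
2. Box (not p3 or p1), w0
3. not (Dia (p3 or (not p1 or p1)) implies (Dia p3 or Dia (not p1 or p1))), w0
4. Dia (p3 or (not p1 or p1)), w0
5. not (Dia p3 or Dia (not p1 or p1)), w0
6. not Dia p3, w0
7. not Dia (not p1 or p1), w0
8. p3 or (not p1 or p1), w1
9. not p3 or p1, w1
10. not p3, w1
11. not (not p1 or p1), w1
12. p1, w1
13. not p1, w1
Accessibility: w0Rw1
Branch closes: p1 and not p1 both at w1.
Every branch closes; the branch above is one of them.

Unsatisfiable (every branch closes)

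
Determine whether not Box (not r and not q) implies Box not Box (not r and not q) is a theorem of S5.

Yes, valid

Tableau for the negation not (not Box (not r and not q) implies Box not Box (not r and not q)):
1. not (not Box (not r and not q) implies Box not Box (not r and not q)), u
2. not Box (not r and not q), u
3. not Box not Box (not r and not q), u
4. not (not r and not q), v
5. q, v
6. Box (not r and not q), w
7. not r and not q, u
8. not r, u
9. not q, u
10. not r and not q, v
11. not r, v
12. not q, v
Accessibility: uRu, uRv, uRw, vRu, vRv, vRw, wRu, wRv, wRw
Branch closes: q and not q both at v.
Every branch of the negation's tableau closes; the branch above is one of them.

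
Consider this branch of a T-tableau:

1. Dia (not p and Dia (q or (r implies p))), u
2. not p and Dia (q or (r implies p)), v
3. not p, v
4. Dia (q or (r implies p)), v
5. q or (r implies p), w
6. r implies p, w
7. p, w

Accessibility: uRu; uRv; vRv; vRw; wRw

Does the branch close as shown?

Open

No atom appears with both signs at the same world.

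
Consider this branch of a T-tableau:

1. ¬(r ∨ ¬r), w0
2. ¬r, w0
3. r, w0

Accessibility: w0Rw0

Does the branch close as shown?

Closed

Both r and ¬r appear at w0.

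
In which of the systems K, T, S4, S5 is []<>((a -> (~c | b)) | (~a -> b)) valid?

T, S4, S5

T-tableau for the negation ~[]<>((a -> (~c | b)) | (~a -> b)):
1. ~[]<>((a -> (~c | b)) | (~a -> b)), 0
2. ~<>((a -> (~c | b)) | (~a -> b)), 1
3. ~((a -> (~c | b)) | (~a -> b)), 1
4. ~(a -> (~c | b)), 1
5. ~(~a -> b), 1
6. a, 1
7. ~(~c | b), 1
8. ~a, 1
9. ~b, 1
Accessibility: 0R0, 0R1, 1R1
Branch closes: a and ~a both at 1.
Every branch closes (one shown): valid in T, hence also in S4, S5 (every theorem of T is a theorem of S4 and S5).
K-tableau for the negation ~[]<>((a -> (~c | b)) | (~a -> b)):
1. ~[]<>((a -> (~c | b)) | (~a -> b)), 0
2. ~<>((a -> (~c | b)) | (~a -> b)), 1
Accessibility: 0R1
Complete open branch: countermodel on a K-frame, so not valid in K.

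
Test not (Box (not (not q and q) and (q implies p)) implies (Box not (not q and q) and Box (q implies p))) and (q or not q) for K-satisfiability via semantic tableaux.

1. not (Box (not (not q and q) and (q implies p)) implies (Box not (not q and q) and Box (q implies p))) and (q or not q), u
2. not (Box (not (not q and q) and (q implies p)) implies (Box not (not q and q) and Box (q implies p))), u   [and-rule on 1]
3. q or not q, u   [and-rule on 1]
4. Box (not (not q and q) and (q implies p)), u   [neg-implies-rule on 2]
5. not (Box not (not q and q) and Box (q implies p)), u   [neg-implies-rule on 2]
6. not q, u   [or-rule on 3 (branches; this branch)]
7. not Box (q implies p), u   [neg-and-rule on 5 (branches; this branch)]
8. not (q implies p), v   [neg-Box-rule on 7: fresh world v, uRv]
9. q, v   [neg-implies-rule on 8]
10. not p, v   [neg-implies-rule on 8]
11. not (not q and q) and (q implies p), v   [Box-rule on 4 via uRv]
12. not (not q and q), v   [and-rule on 11]
13. q implies p, v   [and-rule on 11]
14. p, v   [implies-rule on 13 (branches; this branch)]
Accessibility: uRv
Branch closes: p and not p both at v.
Every branch closes; the branch above is one of them.

Unsatisfiable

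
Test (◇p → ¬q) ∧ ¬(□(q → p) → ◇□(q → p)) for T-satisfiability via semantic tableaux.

1. (◇p → ¬q) ∧ ¬(□(q → p) → ◇□(q → p)), 0
2. ◇p → ¬q, 0
3. ¬(□(q → p) → ◇□(q → p)), 0
4. □(q → p), 0
5. ¬◇□(q → p), 0
6. q → p, 0
7. ¬□(q → p), 0
8. ¬◇p, 0
9. ¬p, 0
10. ¬q, 0
11. ¬(q → p), 1
12. q, 1
13. ¬p, 1
14. q → p, 1
15. ¬□(q → p), 1
16. p, 1
Accessibility: 0R0, 0R1, 1R1
Branch closes: p and ¬p both at 1.
All branches of the tableau close; one closing branch shown above.

No, unsatisfiable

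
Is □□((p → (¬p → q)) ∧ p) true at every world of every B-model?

Tableau for the negation ¬□□((p → (¬p → q)) ∧ p):
1. ¬□□((p → (¬p → q)) ∧ p), 0
2. ¬□((p → (¬p → q)) ∧ p), 1   [¬□-rule on 1: fresh world 1, 0R1]
3. ¬((p → (¬p → q)) ∧ p), 2   [¬□-rule on 2: fresh world 2, 1R2]
4. ¬p, 2   [¬∧-rule on 3 (branches; this branch)]
Accessibility: 0R0, 0R1, 1R0, 1R1, 1R2, 2R1, 2R2
The negation has an open branch (countermodel exists).

No, not valid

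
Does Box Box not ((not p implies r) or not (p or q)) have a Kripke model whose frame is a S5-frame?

Satisfiable (open branch found)

1. Box Box not ((not p implies r) or not (p or q)), w0
2. Box not ((not p implies r) or not (p or q)), w0
3. not ((not p implies r) or not (p or q)), w0
4. not (not p implies r), w0
5. p or q, w0
6. not p, w0
7. not r, w0
8. q, w0
Accessibility: w0Rw0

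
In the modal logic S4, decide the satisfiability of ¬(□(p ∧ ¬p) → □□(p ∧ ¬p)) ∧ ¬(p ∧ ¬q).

1. ¬(□(p ∧ ¬p) → □□(p ∧ ¬p)) ∧ ¬(p ∧ ¬q), w0
2. ¬(□(p ∧ ¬p) → □□(p ∧ ¬p)), w0   [∧-rule on 1]
3. ¬(p ∧ ¬q), w0   [∧-rule on 1]
4. □(p ∧ ¬p), w0   [¬→-rule on 2]
5. ¬□□(p ∧ ¬p), w0   [¬→-rule on 2]
6. p ∧ ¬p, w0   [□-rule on 4 via w0Rw0]
7. p, w0   [∧-rule on 6]
8. ¬p, w0   [∧-rule on 6]
Accessibility: w0Rw0
Branch closes: p and ¬p both at w0.
(One branch shown.) All branches close.

Unsatisfiable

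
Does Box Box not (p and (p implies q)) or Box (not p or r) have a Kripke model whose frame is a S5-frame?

Satisfiable

1. Box Box not (p and (p implies q)) or Box (not p or r), u
2. Box (not p or r), u
3. not p or r, u
4. r, u
Accessibility: uRu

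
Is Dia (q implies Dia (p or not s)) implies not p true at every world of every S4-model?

Tableau for the negation not (Dia (q implies Dia (p or not s)) implies not p):
1. not (Dia (q implies Dia (p or not s)) implies not p), 0
2. Dia (q implies Dia (p or not s)), 0   [neg-implies-rule on 1]
3. p, 0   [neg-implies-rule on 1]
4. q implies Dia (p or not s), 1   [Dia-rule on 2: fresh world 1, 0R1]
5. Dia (p or not s), 1   [implies-rule on 4 (branches; this branch)]
6. p or not s, 2   [Dia-rule on 5: fresh world 2, 1R2]
7. not s, 2   [or-rule on 6 (branches; this branch)]
Accessibility: 0R0, 0R1, 0R2, 1R1, 1R2, 2R2
The negation has an open branch (countermodel exists).

Invalid (countermodel exists)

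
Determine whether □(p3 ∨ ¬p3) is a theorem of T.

Yes, valid

Tableau for the negation ¬□(p3 ∨ ¬p3):
1. ¬□(p3 ∨ ¬p3), w0
2. ¬(p3 ∨ ¬p3), w1
3. ¬p3, w1
4. p3, w1
Accessibility: w0Rw0, w0Rw1, w1Rw1
Branch closes: p3 and ¬p3 both at w1.
Every branch of the negation's tableau closes; the branch above is one of them.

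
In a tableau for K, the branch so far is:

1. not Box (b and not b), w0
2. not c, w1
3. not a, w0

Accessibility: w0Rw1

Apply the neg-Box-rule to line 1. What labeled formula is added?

a fresh world w2 with w0Rw2, and not (b and not b) at w2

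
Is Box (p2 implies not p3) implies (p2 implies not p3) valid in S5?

Tableau for the negation not (Box (p2 implies not p3) implies (p2 implies not p3)):
1. not (Box (p2 implies not p3) implies (p2 implies not p3)), 0
2. Box (p2 implies not p3), 0
3. not (p2 implies not p3), 0
4. p2, 0
5. p3, 0
6. p2 implies not p3, 0
7. not p3, 0
Accessibility: 0R0
Branch closes: p3 and not p3 both at 0.
Every branch of the negation's tableau closes; the branch above is one of them.

Valid in S5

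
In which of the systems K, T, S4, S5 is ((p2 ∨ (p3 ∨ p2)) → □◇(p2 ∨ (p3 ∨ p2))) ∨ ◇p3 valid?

S5

S4-tableau for the negation ¬(((p2 ∨ (p3 ∨ p2)) → □◇(p2 ∨ (p3 ∨ p2))) ∨ ◇p3):
1. ¬(((p2 ∨ (p3 ∨ p2)) → □◇(p2 ∨ (p3 ∨ p2))) ∨ ◇p3), w0
2. ¬((p2 ∨ (p3 ∨ p2)) → □◇(p2 ∨ (p3 ∨ p2))), w0
3. ¬◇p3, w0
4. p2 ∨ (p3 ∨ p2), w0
5. ¬□◇(p2 ∨ (p3 ∨ p2)), w0
6. ¬p3, w0
7. p3 ∨ p2, w0
8. p2, w0
9. ¬◇(p2 ∨ (p3 ∨ p2)), w1
10. ¬p3, w1
11. ¬(p2 ∨ (p3 ∨ p2)), w1
12. ¬p2, w1
13. ¬(p3 ∨ p2), w1
Accessibility: w0Rw0, w0Rw1, w1Rw1
Complete open branch: countermodel on an S4-frame, so not valid in S4, nor in K, T (the same frame is also a K-frame and a T-frame).
S5-tableau for the negation ¬(((p2 ∨ (p3 ∨ p2)) → □◇(p2 ∨ (p3 ∨ p2))) ∨ ◇p3):
1. ¬(((p2 ∨ (p3 ∨ p2)) → □◇(p2 ∨ (p3 ∨ p2))) ∨ ◇p3), w0
2. ¬((p2 ∨ (p3 ∨ p2)) → □◇(p2 ∨ (p3 ∨ p2))), w0
3. ¬◇p3, w0
4. p2 ∨ (p3 ∨ p2), w0
5. ¬□◇(p2 ∨ (p3 ∨ p2)), w0
6. ¬p3, w0
7. p3 ∨ p2, w0
8. p2, w0
9. ¬◇(p2 ∨ (p3 ∨ p2)), w1
10. ¬p3, w1
11. ¬(p2 ∨ (p3 ∨ p2)), w0
12. ¬p2, w0
13. ¬(p3 ∨ p2), w0
Accessibility: w0Rw0, w0Rw1, w1Rw0, w1Rw1
Branch closes: p2 and ¬p2 both at w0.
Every branch closes (one shown): valid in S5.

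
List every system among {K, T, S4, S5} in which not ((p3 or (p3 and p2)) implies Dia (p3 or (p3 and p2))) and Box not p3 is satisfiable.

K

K-tableau for the formula:
1. not ((p3 or (p3 and p2)) implies Dia (p3 or (p3 and p2))) and Box not p3, w0
2. not ((p3 or (p3 and p2)) implies Dia (p3 or (p3 and p2))), w0
3. Box not p3, w0
4. p3 or (p3 and p2), w0
5. not Dia (p3 or (p3 and p2)), w0
6. p3 and p2, w0
7. p3, w0
8. p2, w0
Complete open branch: satisfiable in K.
T-tableau for the formula:
1. not ((p3 or (p3 and p2)) implies Dia (p3 or (p3 and p2))) and Box not p3, w0
2. not ((p3 or (p3 and p2)) implies Dia (p3 or (p3 and p2))), w0
3. Box not p3, w0
4. p3 or (p3 and p2), w0
5. not Dia (p3 or (p3 and p2)), w0
6. not p3, w0
7. not (p3 or (p3 and p2)), w0
8. not (p3 and p2), w0
9. p3 and p2, w0
10. p3, w0
11. p2, w0
Accessibility: w0Rw0
Branch closes: p3 and not p3 both at w0.
Every branch closes (one shown): unsatisfiable in T, hence also in S4, S5 (every S4/S5-frame is a T-frame).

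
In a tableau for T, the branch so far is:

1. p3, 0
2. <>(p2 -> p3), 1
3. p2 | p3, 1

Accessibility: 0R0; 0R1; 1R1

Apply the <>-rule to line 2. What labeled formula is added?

a fresh world 2 with 1R2, and p2 -> p3 at 2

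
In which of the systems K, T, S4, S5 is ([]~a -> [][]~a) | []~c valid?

S4, S5

S4-tableau for the negation ~(([]~a -> [][]~a) | []~c):
1. ~(([]~a -> [][]~a) | []~c), 0
2. ~([]~a -> [][]~a), 0   [~|-rule on 1]
3. ~[]~c, 0   [~|-rule on 1]
4. []~a, 0   [~->-rule on 2]
5. ~[][]~a, 0   [~->-rule on 2]
6. ~a, 0   [[]-rule on 4 via 0R0]
7. c, 1   [~[]-rule on 3: fresh world 1, 0R1]
8. ~a, 1   [[]-rule on 4 via 0R1]
9. ~[]~a, 2   [~[]-rule on 5: fresh world 2, 0R2]
10. ~a, 2   [[]-rule on 4 via 0R2]
11. a, 3   [~[]-rule on 9: fresh world 3, 2R3]
12. ~a, 3   [[]-rule on 4 via 0R3]
Accessibility: 0R0, 0R1, 0R2, 0R3, 1R1, 2R2, 2R3, 3R3
Branch closes: a and ~a both at 3.
Every branch closes (one shown): valid in S4, hence also in S5 (every theorem of S4 is a theorem of S5).
T-tableau for the negation ~(([]~a -> [][]~a) | []~c):
1. ~(([]~a -> [][]~a) | []~c), 0
2. ~([]~a -> [][]~a), 0   [~|-rule on 1]
3. ~[]~c, 0   [~|-rule on 1]
4. []~a, 0   [~->-rule on 2]
5. ~[][]~a, 0   [~->-rule on 2]
6. ~a, 0   [[]-rule on 4 via 0R0]
7. c, 1   [~[]-rule on 3: fresh world 1, 0R1]
8. ~a, 1   [[]-rule on 4 via 0R1]
9. ~[]~a, 2   [~[]-rule on 5: fresh world 2, 0R2]
10. ~a, 2   [[]-rule on 4 via 0R2]
11. a, 3   [~[]-rule on 9: fresh world 3, 2R3]
Accessibility: 0R0, 0R1, 0R2, 1R1, 2R2, 2R3, 3R3
Complete open branch: countermodel on a T-frame, so not valid in T, nor in K (the same frame is also a K-frame).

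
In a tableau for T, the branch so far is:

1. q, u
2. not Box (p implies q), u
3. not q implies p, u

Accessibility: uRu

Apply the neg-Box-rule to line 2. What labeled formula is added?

a fresh world v with uRv, and not (p implies q) at v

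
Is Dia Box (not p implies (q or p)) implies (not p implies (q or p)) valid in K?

Tableau for the negation not (Dia Box (not p implies (q or p)) implies (not p implies (q or p))):
1. not (Dia Box (not p implies (q or p)) implies (not p implies (q or p))), w0
2. Dia Box (not p implies (q or p)), w0
3. not (not p implies (q or p)), w0
4. not p, w0
5. not (q or p), w0
6. not q, w0
7. Box (not p implies (q or p)), w1
Accessibility: w0Rw1
The negation has an open branch (countermodel exists).

Not valid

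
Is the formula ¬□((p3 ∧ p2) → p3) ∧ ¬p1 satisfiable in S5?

Unsatisfiable

1. ¬□((p3 ∧ p2) → p3) ∧ ¬p1, 0
2. ¬□((p3 ∧ p2) → p3), 0   [∧-rule on 1]
3. ¬p1, 0   [∧-rule on 1]
4. ¬((p3 ∧ p2) → p3), 1   [¬□-rule on 2: fresh world 1, 0R1]
5. p3 ∧ p2, 1   [¬→-rule on 4]
6. ¬p3, 1   [¬→-rule on 4]
7. p3, 1   [∧-rule on 5]
8. p2, 1   [∧-rule on 5]
Accessibility: 0R0, 0R1, 1R0, 1R1
Branch closes: p3 and ¬p3 both at 1.
(One branch shown.) All branches close.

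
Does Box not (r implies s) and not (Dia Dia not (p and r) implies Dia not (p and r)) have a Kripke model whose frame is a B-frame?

1. Box not (r implies s) and not (Dia Dia not (p and r) implies Dia not (p and r)), 0
2. Box not (r implies s), 0
3. not (Dia Dia not (p and r) implies Dia not (p and r)), 0
4. Dia Dia not (p and r), 0
5. not Dia not (p and r), 0
6. not (r implies s), 0
7. r, 0
8. not s, 0
9. p and r, 0
10. p, 0
11. Dia not (p and r), 1
12. not (r implies s), 1
13. r, 1
14. not s, 1
15. p and r, 1
16. p, 1
17. not (p and r), 2
18. not r, 2
Accessibility: 0R0, 0R1, 1R0, 1R1, 1R2, 2R1, 2R2

Satisfiable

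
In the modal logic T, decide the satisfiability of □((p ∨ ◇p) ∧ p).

Satisfiable (open branch found)

1. □((p ∨ ◇p) ∧ p), u
2. (p ∨ ◇p) ∧ p, u
3. p ∨ ◇p, u
4. p, u
5. ◇p, u
6. p, v
7. (p ∨ ◇p) ∧ p, v
8. p ∨ ◇p, v
9. ◇p, v
10. p, w
Accessibility: uRu, uRv, vRv, vRw, wRw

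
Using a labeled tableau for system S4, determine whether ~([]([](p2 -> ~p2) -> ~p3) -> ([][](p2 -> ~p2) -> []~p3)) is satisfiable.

1. ~([]([](p2 -> ~p2) -> ~p3) -> ([][](p2 -> ~p2) -> []~p3)), 0
2. []([](p2 -> ~p2) -> ~p3), 0
3. ~([][](p2 -> ~p2) -> []~p3), 0
4. [][](p2 -> ~p2), 0
5. ~[]~p3, 0
6. [](p2 -> ~p2) -> ~p3, 0
7. [](p2 -> ~p2), 0
8. p2 -> ~p2, 0
9. ~p3, 0
10. ~p2, 0
11. p3, 1
12. [](p2 -> ~p2) -> ~p3, 1
13. [](p2 -> ~p2), 1
14. p2 -> ~p2, 1
15. ~[](p2 -> ~p2), 1
16. ~p2, 1
17. ~(p2 -> ~p2), 2
18. p2, 2
19. [](p2 -> ~p2) -> ~p3, 2
20. [](p2 -> ~p2), 2
21. p2 -> ~p2, 2
22. ~p3, 2
23. ~p2, 2
Accessibility: 0R0, 0R1, 0R2, 1R1, 1R2, 2R2
Branch closes: p2 and ~p2 both at 2.
All branches of the tableau close; one closing branch shown above.

Unsatisfiable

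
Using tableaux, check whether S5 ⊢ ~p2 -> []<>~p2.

Valid

Tableau for the negation ~(~p2 -> []<>~p2):
1. ~(~p2 -> []<>~p2), 0
2. ~p2, 0
3. ~[]<>~p2, 0
4. ~<>~p2, 1
5. p2, 0
Accessibility: 0R0, 0R1, 1R0, 1R1
Branch closes: p2 and ~p2 both at 0.
Every branch of the negation's tableau closes; the branch above is one of them.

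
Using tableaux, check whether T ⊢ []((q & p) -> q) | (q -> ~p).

Tableau for the negation ~([]((q & p) -> q) | (q -> ~p)):
1. ~([]((q & p) -> q) | (q -> ~p)), 0
2. ~[]((q & p) -> q), 0
3. ~(q -> ~p), 0
4. q, 0
5. p, 0
6. ~((q & p) -> q), 1
7. q & p, 1
8. ~q, 1
9. q, 1
10. p, 1
Accessibility: 0R0, 0R1, 1R1
Branch closes: q and ~q both at 1.
All branches of the negation close; one closing branch shown above.

Yes, valid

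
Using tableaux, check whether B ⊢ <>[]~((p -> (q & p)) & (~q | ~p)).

Invalid (countermodel exists)

Tableau for the negation ~<>[]~((p -> (q & p)) & (~q | ~p)):
1. ~<>[]~((p -> (q & p)) & (~q | ~p)), w0
2. ~[]~((p -> (q & p)) & (~q | ~p)), w0
3. (p -> (q & p)) & (~q | ~p), w1
4. p -> (q & p), w1
5. ~q | ~p, w1
6. ~[]~((p -> (q & p)) & (~q | ~p)), w1
7. ~p, w1
8. (p -> (q & p)) & (~q | ~p), w2
9. p -> (q & p), w2
10. ~q | ~p, w2
11. ~p, w2
Accessibility: w0Rw0, w0Rw1, w1Rw0, w1Rw1, w1Rw2, w2Rw1, w2Rw2
The negation has an open branch (countermodel exists).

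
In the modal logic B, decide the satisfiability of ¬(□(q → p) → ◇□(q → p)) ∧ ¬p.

Unsatisfiable

1. ¬(□(q → p) → ◇□(q → p)) ∧ ¬p, 0
2. ¬(□(q → p) → ◇□(q → p)), 0
3. ¬p, 0
4. □(q → p), 0
5. ¬◇□(q → p), 0
6. q → p, 0
7. ¬□(q → p), 0
8. ¬q, 0
9. ¬(q → p), 1
10. q, 1
11. ¬p, 1
12. q → p, 1
13. ¬□(q → p), 1
14. p, 1
Accessibility: 0R0, 0R1, 1R0, 1R1
Branch closes: p and ¬p both at 1.
All branches of the tableau close; one closing branch shown above.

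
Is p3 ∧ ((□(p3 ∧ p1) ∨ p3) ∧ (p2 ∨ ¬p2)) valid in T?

No, not valid

Tableau for the negation ¬(p3 ∧ ((□(p3 ∧ p1) ∨ p3) ∧ (p2 ∨ ¬p2))):
1. ¬(p3 ∧ ((□(p3 ∧ p1) ∨ p3) ∧ (p2 ∨ ¬p2))), 0
2. ¬((□(p3 ∧ p1) ∨ p3) ∧ (p2 ∨ ¬p2)), 0   [¬∧-rule on 1 (branches; this branch)]
3. ¬(□(p3 ∧ p1) ∨ p3), 0   [¬∧-rule on 2 (branches; this branch)]
4. ¬□(p3 ∧ p1), 0   [¬∨-rule on 3]
5. ¬p3, 0   [¬∨-rule on 3]
6. ¬(p3 ∧ p1), 1   [¬□-rule on 4: fresh world 1, 0R1]
7. ¬p1, 1   [¬∧-rule on 6 (branches; this branch)]
Accessibility: 0R0, 0R1, 1R1
The negation has an open branch (countermodel exists).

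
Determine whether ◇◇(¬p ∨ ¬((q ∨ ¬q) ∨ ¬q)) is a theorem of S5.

Tableau for the negation ¬◇◇(¬p ∨ ¬((q ∨ ¬q) ∨ ¬q)):
1. ¬◇◇(¬p ∨ ¬((q ∨ ¬q) ∨ ¬q)), 0
2. ¬◇(¬p ∨ ¬((q ∨ ¬q) ∨ ¬q)), 0
3. ¬(¬p ∨ ¬((q ∨ ¬q) ∨ ¬q)), 0
4. p, 0
5. (q ∨ ¬q) ∨ ¬q, 0
6. ¬q, 0
Accessibility: 0R0
The negation has an open branch (countermodel exists).

No, not valid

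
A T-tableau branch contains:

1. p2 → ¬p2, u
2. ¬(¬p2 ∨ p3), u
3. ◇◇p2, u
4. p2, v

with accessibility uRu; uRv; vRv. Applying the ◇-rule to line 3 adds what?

a fresh world w with uRw, and ◇p2 at w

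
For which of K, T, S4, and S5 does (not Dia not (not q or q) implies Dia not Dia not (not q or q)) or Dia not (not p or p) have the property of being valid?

T, S4, S5

K-tableau for the negation not ((not Dia not (not q or q) implies Dia not Dia not (not q or q)) or Dia not (not p or p)):
1. not ((not Dia not (not q or q) implies Dia not Dia not (not q or q)) or Dia not (not p or p)), u
2. not (not Dia not (not q or q) implies Dia not Dia not (not q or q)), u   [neg-or-rule on 1]
3. not Dia not (not p or p), u   [neg-or-rule on 1]
4. not Dia not (not q or q), u   [neg-implies-rule on 2]
5. not Dia not Dia not (not q or q), u   [neg-implies-rule on 2]
Complete open branch: countermodel on a K-frame, so not valid in K.
T-tableau for the negation not ((not Dia not (not q or q) implies Dia not Dia not (not q or q)) or Dia not (not p or p)):
1. not ((not Dia not (not q or q) implies Dia not Dia not (not q or q)) or Dia not (not p or p)), u
2. not (not Dia not (not q or q) implies Dia not Dia not (not q or q)), u   [neg-or-rule on 1]
3. not Dia not (not p or p), u   [neg-or-rule on 1]
4. not Dia not (not q or q), u   [neg-implies-rule on 2]
5. not Dia not Dia not (not q or q), u   [neg-implies-rule on 2]
6. not p or p, u   [neg-Dia-rule on 3 via uRu]
7. not q or q, u   [neg-Dia-rule on 4 via uRu]
8. Dia not (not q or q), u   [neg-Dia-rule on 5 via uRu]
9. p, u   [or-rule on 6 (branches; this branch)]
10. q, u   [or-rule on 7 (branches; this branch)]
11. not (not q or q), v   [Dia-rule on 8: fresh world v, uRv]
12. q, v   [neg-or-rule on 11]
13. not q, v   [neg-or-rule on 11]
Accessibility: uRu, uRv, vRv
Branch closes: q and not q both at v.
Every branch closes (one shown): valid in T, hence also in S4, S5 (every theorem of T is a theorem of S4 and S5).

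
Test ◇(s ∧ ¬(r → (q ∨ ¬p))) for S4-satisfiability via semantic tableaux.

Satisfiable (open branch found)

1. ◇(s ∧ ¬(r → (q ∨ ¬p))), w0
2. s ∧ ¬(r → (q ∨ ¬p)), w1
3. s, w1
4. ¬(r → (q ∨ ¬p)), w1
5. r, w1
6. ¬(q ∨ ¬p), w1
7. ¬q, w1
8. p, w1
Accessibility: w0Rw0, w0Rw1, w1Rw1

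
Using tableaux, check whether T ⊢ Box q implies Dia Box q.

Tableau for the negation not (Box q implies Dia Box q):
1. not (Box q implies Dia Box q), w0
2. Box q, w0
3. not Dia Box q, w0
4. q, w0
5. not Box q, w0
6. not q, w1
7. q, w1
Accessibility: w0Rw0, w0Rw1, w1Rw1
Branch closes: q and not q both at w1.
Every branch of the negation's tableau closes; the branch above is one of them.

Yes, valid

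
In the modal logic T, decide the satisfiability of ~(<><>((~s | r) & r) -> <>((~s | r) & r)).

1. ~(<><>((~s | r) & r) -> <>((~s | r) & r)), w0
2. <><>((~s | r) & r), w0   [~->-rule on 1]
3. ~<>((~s | r) & r), w0   [~->-rule on 1]
4. ~((~s | r) & r), w0   [~<>-rule on 3 via w0Rw0]
5. ~r, w0   [~&-rule on 4 (branches; this branch)]
6. <>((~s | r) & r), w1   [<>-rule on 2: fresh world w1, w0Rw1]
7. ~((~s | r) & r), w1   [~<>-rule on 3 via w0Rw1]
8. ~r, w1   [~&-rule on 7 (branches; this branch)]
9. (~s | r) & r, w2   [<>-rule on 6: fresh world w2, w1Rw2]
10. ~s | r, w2   [&-rule on 9]
11. r, w2   [&-rule on 9]
Accessibility: w0Rw0, w0Rw1, w1Rw1, w1Rw2, w2Rw2

Satisfiable (open branch found)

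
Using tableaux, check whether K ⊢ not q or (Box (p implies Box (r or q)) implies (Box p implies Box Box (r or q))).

Tableau for the negation not (not q or (Box (p implies Box (r or q)) implies (Box p implies Box Box (r or q)))):
1. not (not q or (Box (p implies Box (r or q)) implies (Box p implies Box Box (r or q)))), w0
2. q, w0   [neg-or-rule on 1]
3. not (Box (p implies Box (r or q)) implies (Box p implies Box Box (r or q))), w0   [neg-or-rule on 1]
4. Box (p implies Box (r or q)), w0   [neg-implies-rule on 3]
5. not (Box p implies Box Box (r or q)), w0   [neg-implies-rule on 3]
6. Box p, w0   [neg-implies-rule on 5]
7. not Box Box (r or q), w0   [neg-implies-rule on 5]
8. not Box (r or q), w1   [neg-Box-rule on 7: fresh world w1, w0Rw1]
9. p implies Box (r or q), w1   [Box-rule on 4 via w0Rw1]
10. p, w1   [Box-rule on 6 via w0Rw1]
11. Box (r or q), w1   [implies-rule on 9 (branches; this branch)]
12. not (r or q), w2   [neg-Box-rule on 8: fresh world w2, w1Rw2]
13. not r, w2   [neg-or-rule on 12]
14. not q, w2   [neg-or-rule on 12]
15. r or q, w2   [Box-rule on 11 via w1Rw2]
16. q, w2   [or-rule on 15 (branches; this branch)]
Accessibility: w0Rw1, w1Rw2
Branch closes: q and not q both at w2.
All branches of the negation close; one closing branch shown above.

Yes, valid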